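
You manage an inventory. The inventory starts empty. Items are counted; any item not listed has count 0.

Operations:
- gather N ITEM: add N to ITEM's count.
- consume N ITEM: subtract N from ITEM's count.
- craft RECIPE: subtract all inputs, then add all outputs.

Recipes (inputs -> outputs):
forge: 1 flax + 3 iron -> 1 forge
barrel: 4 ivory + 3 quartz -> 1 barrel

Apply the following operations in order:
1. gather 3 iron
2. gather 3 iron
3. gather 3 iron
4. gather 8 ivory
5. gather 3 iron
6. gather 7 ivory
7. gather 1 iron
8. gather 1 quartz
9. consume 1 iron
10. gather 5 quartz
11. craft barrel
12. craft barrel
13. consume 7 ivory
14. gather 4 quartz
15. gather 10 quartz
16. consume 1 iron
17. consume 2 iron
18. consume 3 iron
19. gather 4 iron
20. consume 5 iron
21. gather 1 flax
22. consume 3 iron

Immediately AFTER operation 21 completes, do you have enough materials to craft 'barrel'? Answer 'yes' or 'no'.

Answer: no

Derivation:
After 1 (gather 3 iron): iron=3
After 2 (gather 3 iron): iron=6
After 3 (gather 3 iron): iron=9
After 4 (gather 8 ivory): iron=9 ivory=8
After 5 (gather 3 iron): iron=12 ivory=8
After 6 (gather 7 ivory): iron=12 ivory=15
After 7 (gather 1 iron): iron=13 ivory=15
After 8 (gather 1 quartz): iron=13 ivory=15 quartz=1
After 9 (consume 1 iron): iron=12 ivory=15 quartz=1
After 10 (gather 5 quartz): iron=12 ivory=15 quartz=6
After 11 (craft barrel): barrel=1 iron=12 ivory=11 quartz=3
After 12 (craft barrel): barrel=2 iron=12 ivory=7
After 13 (consume 7 ivory): barrel=2 iron=12
After 14 (gather 4 quartz): barrel=2 iron=12 quartz=4
After 15 (gather 10 quartz): barrel=2 iron=12 quartz=14
After 16 (consume 1 iron): barrel=2 iron=11 quartz=14
After 17 (consume 2 iron): barrel=2 iron=9 quartz=14
After 18 (consume 3 iron): barrel=2 iron=6 quartz=14
After 19 (gather 4 iron): barrel=2 iron=10 quartz=14
After 20 (consume 5 iron): barrel=2 iron=5 quartz=14
After 21 (gather 1 flax): barrel=2 flax=1 iron=5 quartz=14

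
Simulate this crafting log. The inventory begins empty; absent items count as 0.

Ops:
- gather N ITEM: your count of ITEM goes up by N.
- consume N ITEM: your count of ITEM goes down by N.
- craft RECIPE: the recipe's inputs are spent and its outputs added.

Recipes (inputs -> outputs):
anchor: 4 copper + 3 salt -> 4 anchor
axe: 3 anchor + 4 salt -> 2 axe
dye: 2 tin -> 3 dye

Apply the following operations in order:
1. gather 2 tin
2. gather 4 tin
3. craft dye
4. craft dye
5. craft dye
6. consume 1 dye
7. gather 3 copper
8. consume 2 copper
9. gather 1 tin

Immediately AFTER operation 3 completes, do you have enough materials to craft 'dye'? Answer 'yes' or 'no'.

After 1 (gather 2 tin): tin=2
After 2 (gather 4 tin): tin=6
After 3 (craft dye): dye=3 tin=4

Answer: yes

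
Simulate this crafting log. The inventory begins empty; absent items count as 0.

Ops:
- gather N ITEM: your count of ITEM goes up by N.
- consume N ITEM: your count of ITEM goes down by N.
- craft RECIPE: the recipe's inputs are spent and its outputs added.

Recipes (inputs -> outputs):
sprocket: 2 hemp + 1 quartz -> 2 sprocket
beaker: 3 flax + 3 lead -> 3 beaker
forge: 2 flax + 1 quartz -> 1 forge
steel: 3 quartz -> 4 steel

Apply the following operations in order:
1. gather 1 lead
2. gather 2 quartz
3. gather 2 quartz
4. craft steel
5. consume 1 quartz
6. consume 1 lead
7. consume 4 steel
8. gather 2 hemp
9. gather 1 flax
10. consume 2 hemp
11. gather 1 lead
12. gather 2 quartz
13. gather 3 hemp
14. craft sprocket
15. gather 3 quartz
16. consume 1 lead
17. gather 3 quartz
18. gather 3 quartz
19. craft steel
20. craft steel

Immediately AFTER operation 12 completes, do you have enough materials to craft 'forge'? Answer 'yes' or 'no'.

Answer: no

Derivation:
After 1 (gather 1 lead): lead=1
After 2 (gather 2 quartz): lead=1 quartz=2
After 3 (gather 2 quartz): lead=1 quartz=4
After 4 (craft steel): lead=1 quartz=1 steel=4
After 5 (consume 1 quartz): lead=1 steel=4
After 6 (consume 1 lead): steel=4
After 7 (consume 4 steel): (empty)
After 8 (gather 2 hemp): hemp=2
After 9 (gather 1 flax): flax=1 hemp=2
After 10 (consume 2 hemp): flax=1
After 11 (gather 1 lead): flax=1 lead=1
After 12 (gather 2 quartz): flax=1 lead=1 quartz=2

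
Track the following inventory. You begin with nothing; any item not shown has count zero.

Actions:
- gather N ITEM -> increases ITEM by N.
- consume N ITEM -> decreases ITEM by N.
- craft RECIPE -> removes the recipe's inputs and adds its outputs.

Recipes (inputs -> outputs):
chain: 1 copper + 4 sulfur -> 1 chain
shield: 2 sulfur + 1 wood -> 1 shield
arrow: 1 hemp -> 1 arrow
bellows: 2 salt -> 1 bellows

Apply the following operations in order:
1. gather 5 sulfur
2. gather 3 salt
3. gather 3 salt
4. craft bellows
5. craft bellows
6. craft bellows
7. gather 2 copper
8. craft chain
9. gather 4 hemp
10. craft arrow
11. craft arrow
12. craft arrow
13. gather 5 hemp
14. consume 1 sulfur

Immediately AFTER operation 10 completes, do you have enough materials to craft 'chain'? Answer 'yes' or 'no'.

Answer: no

Derivation:
After 1 (gather 5 sulfur): sulfur=5
After 2 (gather 3 salt): salt=3 sulfur=5
After 3 (gather 3 salt): salt=6 sulfur=5
After 4 (craft bellows): bellows=1 salt=4 sulfur=5
After 5 (craft bellows): bellows=2 salt=2 sulfur=5
After 6 (craft bellows): bellows=3 sulfur=5
After 7 (gather 2 copper): bellows=3 copper=2 sulfur=5
After 8 (craft chain): bellows=3 chain=1 copper=1 sulfur=1
After 9 (gather 4 hemp): bellows=3 chain=1 copper=1 hemp=4 sulfur=1
After 10 (craft arrow): arrow=1 bellows=3 chain=1 copper=1 hemp=3 sulfur=1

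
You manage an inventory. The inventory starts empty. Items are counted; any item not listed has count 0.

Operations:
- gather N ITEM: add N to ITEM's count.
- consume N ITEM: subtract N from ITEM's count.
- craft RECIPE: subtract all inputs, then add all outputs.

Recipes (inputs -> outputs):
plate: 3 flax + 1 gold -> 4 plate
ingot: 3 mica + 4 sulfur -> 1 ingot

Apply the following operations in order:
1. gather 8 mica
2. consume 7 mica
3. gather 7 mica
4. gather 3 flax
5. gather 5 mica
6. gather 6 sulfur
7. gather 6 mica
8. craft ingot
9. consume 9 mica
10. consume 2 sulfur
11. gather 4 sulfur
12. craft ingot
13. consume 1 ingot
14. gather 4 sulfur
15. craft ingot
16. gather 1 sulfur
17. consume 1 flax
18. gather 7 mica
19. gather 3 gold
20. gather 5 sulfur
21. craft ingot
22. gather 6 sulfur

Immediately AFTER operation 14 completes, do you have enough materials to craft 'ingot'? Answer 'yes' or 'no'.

After 1 (gather 8 mica): mica=8
After 2 (consume 7 mica): mica=1
After 3 (gather 7 mica): mica=8
After 4 (gather 3 flax): flax=3 mica=8
After 5 (gather 5 mica): flax=3 mica=13
After 6 (gather 6 sulfur): flax=3 mica=13 sulfur=6
After 7 (gather 6 mica): flax=3 mica=19 sulfur=6
After 8 (craft ingot): flax=3 ingot=1 mica=16 sulfur=2
After 9 (consume 9 mica): flax=3 ingot=1 mica=7 sulfur=2
After 10 (consume 2 sulfur): flax=3 ingot=1 mica=7
After 11 (gather 4 sulfur): flax=3 ingot=1 mica=7 sulfur=4
After 12 (craft ingot): flax=3 ingot=2 mica=4
After 13 (consume 1 ingot): flax=3 ingot=1 mica=4
After 14 (gather 4 sulfur): flax=3 ingot=1 mica=4 sulfur=4

Answer: yes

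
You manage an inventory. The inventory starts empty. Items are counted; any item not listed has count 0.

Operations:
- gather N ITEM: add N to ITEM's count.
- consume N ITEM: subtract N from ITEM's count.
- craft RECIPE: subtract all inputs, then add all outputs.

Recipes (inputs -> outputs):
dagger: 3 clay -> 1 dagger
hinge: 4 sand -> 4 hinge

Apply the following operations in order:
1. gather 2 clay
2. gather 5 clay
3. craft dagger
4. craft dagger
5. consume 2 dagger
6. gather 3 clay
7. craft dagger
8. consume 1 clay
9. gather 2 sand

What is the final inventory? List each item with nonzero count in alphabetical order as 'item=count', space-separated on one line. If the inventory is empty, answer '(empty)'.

After 1 (gather 2 clay): clay=2
After 2 (gather 5 clay): clay=7
After 3 (craft dagger): clay=4 dagger=1
After 4 (craft dagger): clay=1 dagger=2
After 5 (consume 2 dagger): clay=1
After 6 (gather 3 clay): clay=4
After 7 (craft dagger): clay=1 dagger=1
After 8 (consume 1 clay): dagger=1
After 9 (gather 2 sand): dagger=1 sand=2

Answer: dagger=1 sand=2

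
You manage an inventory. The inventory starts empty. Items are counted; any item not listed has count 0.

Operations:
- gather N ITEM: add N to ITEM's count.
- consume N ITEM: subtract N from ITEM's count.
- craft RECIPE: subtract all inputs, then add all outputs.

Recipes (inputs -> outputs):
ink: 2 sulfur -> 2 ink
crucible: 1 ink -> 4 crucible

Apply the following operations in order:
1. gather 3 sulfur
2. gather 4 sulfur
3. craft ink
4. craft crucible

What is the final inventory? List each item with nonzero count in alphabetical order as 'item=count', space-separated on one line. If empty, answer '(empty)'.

After 1 (gather 3 sulfur): sulfur=3
After 2 (gather 4 sulfur): sulfur=7
After 3 (craft ink): ink=2 sulfur=5
After 4 (craft crucible): crucible=4 ink=1 sulfur=5

Answer: crucible=4 ink=1 sulfur=5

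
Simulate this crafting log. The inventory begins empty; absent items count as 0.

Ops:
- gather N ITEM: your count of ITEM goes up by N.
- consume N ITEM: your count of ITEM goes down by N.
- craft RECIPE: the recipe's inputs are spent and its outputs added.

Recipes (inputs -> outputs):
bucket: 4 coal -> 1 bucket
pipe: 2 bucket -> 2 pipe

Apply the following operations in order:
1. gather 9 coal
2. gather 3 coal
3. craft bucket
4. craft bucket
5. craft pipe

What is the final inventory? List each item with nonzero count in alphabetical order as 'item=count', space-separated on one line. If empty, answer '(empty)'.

Answer: coal=4 pipe=2

Derivation:
After 1 (gather 9 coal): coal=9
After 2 (gather 3 coal): coal=12
After 3 (craft bucket): bucket=1 coal=8
After 4 (craft bucket): bucket=2 coal=4
After 5 (craft pipe): coal=4 pipe=2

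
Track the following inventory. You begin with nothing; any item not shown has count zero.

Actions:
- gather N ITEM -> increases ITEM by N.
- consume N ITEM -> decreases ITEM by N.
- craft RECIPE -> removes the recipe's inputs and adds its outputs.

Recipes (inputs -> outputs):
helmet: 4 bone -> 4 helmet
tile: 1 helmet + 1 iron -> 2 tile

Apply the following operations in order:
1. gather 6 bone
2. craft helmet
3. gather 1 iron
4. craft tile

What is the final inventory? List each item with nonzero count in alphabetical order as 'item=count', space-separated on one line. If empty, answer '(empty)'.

After 1 (gather 6 bone): bone=6
After 2 (craft helmet): bone=2 helmet=4
After 3 (gather 1 iron): bone=2 helmet=4 iron=1
After 4 (craft tile): bone=2 helmet=3 tile=2

Answer: bone=2 helmet=3 tile=2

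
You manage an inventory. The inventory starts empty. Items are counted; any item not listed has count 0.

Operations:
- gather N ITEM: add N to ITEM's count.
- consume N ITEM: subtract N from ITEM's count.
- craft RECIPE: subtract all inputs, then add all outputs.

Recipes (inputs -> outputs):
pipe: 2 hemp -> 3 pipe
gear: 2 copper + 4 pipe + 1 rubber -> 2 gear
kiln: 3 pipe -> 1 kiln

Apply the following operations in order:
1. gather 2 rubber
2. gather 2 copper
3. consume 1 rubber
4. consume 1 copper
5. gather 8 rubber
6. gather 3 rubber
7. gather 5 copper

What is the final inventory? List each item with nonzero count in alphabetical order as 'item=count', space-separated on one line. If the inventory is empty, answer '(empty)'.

After 1 (gather 2 rubber): rubber=2
After 2 (gather 2 copper): copper=2 rubber=2
After 3 (consume 1 rubber): copper=2 rubber=1
After 4 (consume 1 copper): copper=1 rubber=1
After 5 (gather 8 rubber): copper=1 rubber=9
After 6 (gather 3 rubber): copper=1 rubber=12
After 7 (gather 5 copper): copper=6 rubber=12

Answer: copper=6 rubber=12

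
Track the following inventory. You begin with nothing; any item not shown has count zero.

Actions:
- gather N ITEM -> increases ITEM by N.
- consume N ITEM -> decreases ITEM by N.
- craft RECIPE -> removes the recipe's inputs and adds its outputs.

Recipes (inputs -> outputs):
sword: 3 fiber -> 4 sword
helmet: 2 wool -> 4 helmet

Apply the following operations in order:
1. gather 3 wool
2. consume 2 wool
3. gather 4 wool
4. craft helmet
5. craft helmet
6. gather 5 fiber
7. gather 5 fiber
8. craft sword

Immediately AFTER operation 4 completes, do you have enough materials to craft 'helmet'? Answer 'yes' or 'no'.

After 1 (gather 3 wool): wool=3
After 2 (consume 2 wool): wool=1
After 3 (gather 4 wool): wool=5
After 4 (craft helmet): helmet=4 wool=3

Answer: yes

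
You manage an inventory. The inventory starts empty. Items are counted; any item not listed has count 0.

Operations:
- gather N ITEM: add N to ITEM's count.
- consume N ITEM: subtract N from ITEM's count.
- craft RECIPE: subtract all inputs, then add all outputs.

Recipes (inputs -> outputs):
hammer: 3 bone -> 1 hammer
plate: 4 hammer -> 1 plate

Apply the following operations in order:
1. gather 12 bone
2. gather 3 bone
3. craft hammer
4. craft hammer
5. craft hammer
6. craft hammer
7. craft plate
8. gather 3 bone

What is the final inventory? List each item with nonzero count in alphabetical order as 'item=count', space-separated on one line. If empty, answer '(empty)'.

After 1 (gather 12 bone): bone=12
After 2 (gather 3 bone): bone=15
After 3 (craft hammer): bone=12 hammer=1
After 4 (craft hammer): bone=9 hammer=2
After 5 (craft hammer): bone=6 hammer=3
After 6 (craft hammer): bone=3 hammer=4
After 7 (craft plate): bone=3 plate=1
After 8 (gather 3 bone): bone=6 plate=1

Answer: bone=6 plate=1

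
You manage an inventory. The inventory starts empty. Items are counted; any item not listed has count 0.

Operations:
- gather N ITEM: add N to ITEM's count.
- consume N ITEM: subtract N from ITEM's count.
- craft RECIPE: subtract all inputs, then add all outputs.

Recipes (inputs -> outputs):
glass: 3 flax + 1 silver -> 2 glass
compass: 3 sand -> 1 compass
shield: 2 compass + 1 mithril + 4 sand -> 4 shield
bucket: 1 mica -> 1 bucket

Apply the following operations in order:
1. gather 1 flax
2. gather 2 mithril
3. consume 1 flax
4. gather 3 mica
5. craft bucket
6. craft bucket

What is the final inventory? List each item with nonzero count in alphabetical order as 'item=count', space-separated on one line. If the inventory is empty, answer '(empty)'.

After 1 (gather 1 flax): flax=1
After 2 (gather 2 mithril): flax=1 mithril=2
After 3 (consume 1 flax): mithril=2
After 4 (gather 3 mica): mica=3 mithril=2
After 5 (craft bucket): bucket=1 mica=2 mithril=2
After 6 (craft bucket): bucket=2 mica=1 mithril=2

Answer: bucket=2 mica=1 mithril=2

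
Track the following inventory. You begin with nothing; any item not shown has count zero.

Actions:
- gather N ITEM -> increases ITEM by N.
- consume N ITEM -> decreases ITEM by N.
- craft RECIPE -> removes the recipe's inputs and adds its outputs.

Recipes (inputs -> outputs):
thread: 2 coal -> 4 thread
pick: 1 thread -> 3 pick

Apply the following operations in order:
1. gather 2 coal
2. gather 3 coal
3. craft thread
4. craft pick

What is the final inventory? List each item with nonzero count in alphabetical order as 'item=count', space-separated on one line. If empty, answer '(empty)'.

Answer: coal=3 pick=3 thread=3

Derivation:
After 1 (gather 2 coal): coal=2
After 2 (gather 3 coal): coal=5
After 3 (craft thread): coal=3 thread=4
After 4 (craft pick): coal=3 pick=3 thread=3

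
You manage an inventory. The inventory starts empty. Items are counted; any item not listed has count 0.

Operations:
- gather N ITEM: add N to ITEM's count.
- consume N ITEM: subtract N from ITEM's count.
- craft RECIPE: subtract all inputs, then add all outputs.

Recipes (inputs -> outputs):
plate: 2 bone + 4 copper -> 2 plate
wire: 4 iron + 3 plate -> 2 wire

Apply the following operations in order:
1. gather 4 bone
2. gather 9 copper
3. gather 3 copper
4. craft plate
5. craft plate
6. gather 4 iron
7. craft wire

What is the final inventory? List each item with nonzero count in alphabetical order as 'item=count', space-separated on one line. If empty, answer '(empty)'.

Answer: copper=4 plate=1 wire=2

Derivation:
After 1 (gather 4 bone): bone=4
After 2 (gather 9 copper): bone=4 copper=9
After 3 (gather 3 copper): bone=4 copper=12
After 4 (craft plate): bone=2 copper=8 plate=2
After 5 (craft plate): copper=4 plate=4
After 6 (gather 4 iron): copper=4 iron=4 plate=4
After 7 (craft wire): copper=4 plate=1 wire=2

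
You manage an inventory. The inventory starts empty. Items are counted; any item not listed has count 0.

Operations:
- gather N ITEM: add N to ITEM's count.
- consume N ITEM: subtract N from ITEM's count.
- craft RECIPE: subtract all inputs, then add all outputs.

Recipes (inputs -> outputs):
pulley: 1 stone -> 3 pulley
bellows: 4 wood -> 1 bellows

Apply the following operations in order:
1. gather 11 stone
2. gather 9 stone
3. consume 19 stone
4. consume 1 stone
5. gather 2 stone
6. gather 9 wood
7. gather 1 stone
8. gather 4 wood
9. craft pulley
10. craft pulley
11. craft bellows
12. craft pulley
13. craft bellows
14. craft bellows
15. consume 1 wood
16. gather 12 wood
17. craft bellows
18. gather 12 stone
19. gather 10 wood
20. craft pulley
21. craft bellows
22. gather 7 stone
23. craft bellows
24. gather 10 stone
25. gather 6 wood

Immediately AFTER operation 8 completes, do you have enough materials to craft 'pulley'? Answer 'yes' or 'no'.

After 1 (gather 11 stone): stone=11
After 2 (gather 9 stone): stone=20
After 3 (consume 19 stone): stone=1
After 4 (consume 1 stone): (empty)
After 5 (gather 2 stone): stone=2
After 6 (gather 9 wood): stone=2 wood=9
After 7 (gather 1 stone): stone=3 wood=9
After 8 (gather 4 wood): stone=3 wood=13

Answer: yes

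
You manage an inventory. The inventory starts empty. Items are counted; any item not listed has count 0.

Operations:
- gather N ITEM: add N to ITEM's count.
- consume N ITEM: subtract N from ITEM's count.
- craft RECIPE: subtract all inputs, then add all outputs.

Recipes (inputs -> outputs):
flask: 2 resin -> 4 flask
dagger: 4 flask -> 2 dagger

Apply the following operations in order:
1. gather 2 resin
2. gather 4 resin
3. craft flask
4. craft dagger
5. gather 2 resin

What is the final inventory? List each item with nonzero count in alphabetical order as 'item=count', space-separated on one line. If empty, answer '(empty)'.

Answer: dagger=2 resin=6

Derivation:
After 1 (gather 2 resin): resin=2
After 2 (gather 4 resin): resin=6
After 3 (craft flask): flask=4 resin=4
After 4 (craft dagger): dagger=2 resin=4
After 5 (gather 2 resin): dagger=2 resin=6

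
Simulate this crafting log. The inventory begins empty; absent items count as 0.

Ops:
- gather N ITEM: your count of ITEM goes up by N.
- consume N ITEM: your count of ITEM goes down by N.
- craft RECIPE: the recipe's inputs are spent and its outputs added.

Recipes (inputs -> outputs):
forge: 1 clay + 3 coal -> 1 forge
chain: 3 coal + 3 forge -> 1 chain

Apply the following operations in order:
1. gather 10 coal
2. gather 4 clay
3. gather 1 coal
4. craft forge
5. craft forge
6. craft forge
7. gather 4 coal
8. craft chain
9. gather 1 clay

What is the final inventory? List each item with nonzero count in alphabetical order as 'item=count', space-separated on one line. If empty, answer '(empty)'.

Answer: chain=1 clay=2 coal=3

Derivation:
After 1 (gather 10 coal): coal=10
After 2 (gather 4 clay): clay=4 coal=10
After 3 (gather 1 coal): clay=4 coal=11
After 4 (craft forge): clay=3 coal=8 forge=1
After 5 (craft forge): clay=2 coal=5 forge=2
After 6 (craft forge): clay=1 coal=2 forge=3
After 7 (gather 4 coal): clay=1 coal=6 forge=3
After 8 (craft chain): chain=1 clay=1 coal=3
After 9 (gather 1 clay): chain=1 clay=2 coal=3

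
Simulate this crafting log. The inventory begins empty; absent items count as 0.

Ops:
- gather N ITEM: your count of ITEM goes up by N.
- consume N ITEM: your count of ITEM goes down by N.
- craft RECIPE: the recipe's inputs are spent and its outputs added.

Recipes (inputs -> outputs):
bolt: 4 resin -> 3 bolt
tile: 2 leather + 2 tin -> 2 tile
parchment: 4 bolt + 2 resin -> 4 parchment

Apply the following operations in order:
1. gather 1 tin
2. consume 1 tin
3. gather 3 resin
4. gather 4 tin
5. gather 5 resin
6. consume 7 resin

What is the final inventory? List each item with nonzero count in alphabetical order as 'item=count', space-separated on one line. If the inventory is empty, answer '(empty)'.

Answer: resin=1 tin=4

Derivation:
After 1 (gather 1 tin): tin=1
After 2 (consume 1 tin): (empty)
After 3 (gather 3 resin): resin=3
After 4 (gather 4 tin): resin=3 tin=4
After 5 (gather 5 resin): resin=8 tin=4
After 6 (consume 7 resin): resin=1 tin=4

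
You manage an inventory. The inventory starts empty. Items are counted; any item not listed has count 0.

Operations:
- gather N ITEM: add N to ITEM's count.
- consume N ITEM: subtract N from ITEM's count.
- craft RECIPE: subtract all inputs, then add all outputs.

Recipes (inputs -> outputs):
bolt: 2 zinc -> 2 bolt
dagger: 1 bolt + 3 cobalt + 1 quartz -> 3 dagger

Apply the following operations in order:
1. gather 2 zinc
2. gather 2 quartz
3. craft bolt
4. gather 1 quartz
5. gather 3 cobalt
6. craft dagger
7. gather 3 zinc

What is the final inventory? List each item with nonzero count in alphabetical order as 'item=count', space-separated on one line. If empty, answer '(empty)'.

Answer: bolt=1 dagger=3 quartz=2 zinc=3

Derivation:
After 1 (gather 2 zinc): zinc=2
After 2 (gather 2 quartz): quartz=2 zinc=2
After 3 (craft bolt): bolt=2 quartz=2
After 4 (gather 1 quartz): bolt=2 quartz=3
After 5 (gather 3 cobalt): bolt=2 cobalt=3 quartz=3
After 6 (craft dagger): bolt=1 dagger=3 quartz=2
After 7 (gather 3 zinc): bolt=1 dagger=3 quartz=2 zinc=3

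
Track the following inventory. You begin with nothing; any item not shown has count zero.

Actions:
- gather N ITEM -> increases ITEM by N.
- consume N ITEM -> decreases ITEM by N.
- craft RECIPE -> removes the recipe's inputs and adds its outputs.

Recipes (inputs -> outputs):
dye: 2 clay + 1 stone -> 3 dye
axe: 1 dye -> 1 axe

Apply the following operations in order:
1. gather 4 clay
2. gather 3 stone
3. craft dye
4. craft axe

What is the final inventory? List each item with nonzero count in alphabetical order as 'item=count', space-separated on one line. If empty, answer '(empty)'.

After 1 (gather 4 clay): clay=4
After 2 (gather 3 stone): clay=4 stone=3
After 3 (craft dye): clay=2 dye=3 stone=2
After 4 (craft axe): axe=1 clay=2 dye=2 stone=2

Answer: axe=1 clay=2 dye=2 stone=2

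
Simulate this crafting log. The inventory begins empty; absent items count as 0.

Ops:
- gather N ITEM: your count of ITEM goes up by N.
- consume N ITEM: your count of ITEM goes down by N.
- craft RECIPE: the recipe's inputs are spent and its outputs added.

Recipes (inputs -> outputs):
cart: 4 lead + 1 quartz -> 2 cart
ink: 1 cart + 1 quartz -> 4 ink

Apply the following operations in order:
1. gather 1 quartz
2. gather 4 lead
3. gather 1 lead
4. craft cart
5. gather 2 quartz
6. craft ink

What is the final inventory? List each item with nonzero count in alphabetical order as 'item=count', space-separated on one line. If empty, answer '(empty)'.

After 1 (gather 1 quartz): quartz=1
After 2 (gather 4 lead): lead=4 quartz=1
After 3 (gather 1 lead): lead=5 quartz=1
After 4 (craft cart): cart=2 lead=1
After 5 (gather 2 quartz): cart=2 lead=1 quartz=2
After 6 (craft ink): cart=1 ink=4 lead=1 quartz=1

Answer: cart=1 ink=4 lead=1 quartz=1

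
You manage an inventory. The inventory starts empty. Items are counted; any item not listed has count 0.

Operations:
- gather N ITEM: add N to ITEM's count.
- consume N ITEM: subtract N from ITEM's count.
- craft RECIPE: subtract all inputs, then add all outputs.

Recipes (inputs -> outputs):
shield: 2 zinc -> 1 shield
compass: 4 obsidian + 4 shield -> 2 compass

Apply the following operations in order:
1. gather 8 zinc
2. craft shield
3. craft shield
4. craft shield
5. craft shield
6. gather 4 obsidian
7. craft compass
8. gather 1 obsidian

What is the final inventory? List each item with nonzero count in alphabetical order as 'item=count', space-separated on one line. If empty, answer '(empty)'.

After 1 (gather 8 zinc): zinc=8
After 2 (craft shield): shield=1 zinc=6
After 3 (craft shield): shield=2 zinc=4
After 4 (craft shield): shield=3 zinc=2
After 5 (craft shield): shield=4
After 6 (gather 4 obsidian): obsidian=4 shield=4
After 7 (craft compass): compass=2
After 8 (gather 1 obsidian): compass=2 obsidian=1

Answer: compass=2 obsidian=1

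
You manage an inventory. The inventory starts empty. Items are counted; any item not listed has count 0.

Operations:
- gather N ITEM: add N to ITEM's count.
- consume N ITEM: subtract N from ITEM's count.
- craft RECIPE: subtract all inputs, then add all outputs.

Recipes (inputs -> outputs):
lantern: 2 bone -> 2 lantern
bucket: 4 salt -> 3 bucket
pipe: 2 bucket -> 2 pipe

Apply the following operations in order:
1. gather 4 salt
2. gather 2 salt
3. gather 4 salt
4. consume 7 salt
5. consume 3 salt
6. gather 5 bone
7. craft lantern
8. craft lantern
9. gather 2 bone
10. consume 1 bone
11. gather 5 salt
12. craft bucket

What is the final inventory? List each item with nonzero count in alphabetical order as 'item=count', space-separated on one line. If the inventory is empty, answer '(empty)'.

Answer: bone=2 bucket=3 lantern=4 salt=1

Derivation:
After 1 (gather 4 salt): salt=4
After 2 (gather 2 salt): salt=6
After 3 (gather 4 salt): salt=10
After 4 (consume 7 salt): salt=3
After 5 (consume 3 salt): (empty)
After 6 (gather 5 bone): bone=5
After 7 (craft lantern): bone=3 lantern=2
After 8 (craft lantern): bone=1 lantern=4
After 9 (gather 2 bone): bone=3 lantern=4
After 10 (consume 1 bone): bone=2 lantern=4
After 11 (gather 5 salt): bone=2 lantern=4 salt=5
After 12 (craft bucket): bone=2 bucket=3 lantern=4 salt=1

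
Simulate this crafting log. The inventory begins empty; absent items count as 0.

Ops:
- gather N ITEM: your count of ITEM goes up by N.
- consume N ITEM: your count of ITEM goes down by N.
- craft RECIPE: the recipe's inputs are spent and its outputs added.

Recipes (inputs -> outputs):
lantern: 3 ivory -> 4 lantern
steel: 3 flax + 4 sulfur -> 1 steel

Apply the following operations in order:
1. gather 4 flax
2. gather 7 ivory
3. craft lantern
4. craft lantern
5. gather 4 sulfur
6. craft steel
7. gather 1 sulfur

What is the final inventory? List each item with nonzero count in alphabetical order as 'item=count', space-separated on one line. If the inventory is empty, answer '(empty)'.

Answer: flax=1 ivory=1 lantern=8 steel=1 sulfur=1

Derivation:
After 1 (gather 4 flax): flax=4
After 2 (gather 7 ivory): flax=4 ivory=7
After 3 (craft lantern): flax=4 ivory=4 lantern=4
After 4 (craft lantern): flax=4 ivory=1 lantern=8
After 5 (gather 4 sulfur): flax=4 ivory=1 lantern=8 sulfur=4
After 6 (craft steel): flax=1 ivory=1 lantern=8 steel=1
After 7 (gather 1 sulfur): flax=1 ivory=1 lantern=8 steel=1 sulfur=1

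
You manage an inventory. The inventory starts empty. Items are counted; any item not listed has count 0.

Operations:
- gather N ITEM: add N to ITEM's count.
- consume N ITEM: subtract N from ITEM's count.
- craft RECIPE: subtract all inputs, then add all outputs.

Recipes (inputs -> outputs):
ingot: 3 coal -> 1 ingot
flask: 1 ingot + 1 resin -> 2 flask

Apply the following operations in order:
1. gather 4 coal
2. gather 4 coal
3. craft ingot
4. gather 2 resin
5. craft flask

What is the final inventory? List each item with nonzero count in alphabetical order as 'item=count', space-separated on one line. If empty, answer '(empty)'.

Answer: coal=5 flask=2 resin=1

Derivation:
After 1 (gather 4 coal): coal=4
After 2 (gather 4 coal): coal=8
After 3 (craft ingot): coal=5 ingot=1
After 4 (gather 2 resin): coal=5 ingot=1 resin=2
After 5 (craft flask): coal=5 flask=2 resin=1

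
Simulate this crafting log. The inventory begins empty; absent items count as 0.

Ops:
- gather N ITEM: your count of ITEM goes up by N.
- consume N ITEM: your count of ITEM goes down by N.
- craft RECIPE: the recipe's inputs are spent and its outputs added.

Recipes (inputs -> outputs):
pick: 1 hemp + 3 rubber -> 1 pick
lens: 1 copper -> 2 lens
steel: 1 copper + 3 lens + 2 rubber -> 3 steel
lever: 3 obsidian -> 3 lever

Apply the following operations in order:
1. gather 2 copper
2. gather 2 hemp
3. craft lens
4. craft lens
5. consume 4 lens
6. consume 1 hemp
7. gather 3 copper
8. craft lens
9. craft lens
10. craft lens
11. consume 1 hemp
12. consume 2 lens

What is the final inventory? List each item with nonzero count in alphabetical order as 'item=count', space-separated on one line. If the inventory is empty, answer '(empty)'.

Answer: lens=4

Derivation:
After 1 (gather 2 copper): copper=2
After 2 (gather 2 hemp): copper=2 hemp=2
After 3 (craft lens): copper=1 hemp=2 lens=2
After 4 (craft lens): hemp=2 lens=4
After 5 (consume 4 lens): hemp=2
After 6 (consume 1 hemp): hemp=1
After 7 (gather 3 copper): copper=3 hemp=1
After 8 (craft lens): copper=2 hemp=1 lens=2
After 9 (craft lens): copper=1 hemp=1 lens=4
After 10 (craft lens): hemp=1 lens=6
After 11 (consume 1 hemp): lens=6
After 12 (consume 2 lens): lens=4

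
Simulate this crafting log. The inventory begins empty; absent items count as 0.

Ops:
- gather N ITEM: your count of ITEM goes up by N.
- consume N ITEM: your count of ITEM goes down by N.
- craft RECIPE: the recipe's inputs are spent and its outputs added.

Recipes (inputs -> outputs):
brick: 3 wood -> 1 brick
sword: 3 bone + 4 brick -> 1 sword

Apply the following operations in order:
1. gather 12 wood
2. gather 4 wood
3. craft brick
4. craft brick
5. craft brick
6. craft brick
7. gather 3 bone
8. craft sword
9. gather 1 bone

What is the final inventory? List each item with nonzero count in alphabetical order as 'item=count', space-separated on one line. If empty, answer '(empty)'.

After 1 (gather 12 wood): wood=12
After 2 (gather 4 wood): wood=16
After 3 (craft brick): brick=1 wood=13
After 4 (craft brick): brick=2 wood=10
After 5 (craft brick): brick=3 wood=7
After 6 (craft brick): brick=4 wood=4
After 7 (gather 3 bone): bone=3 brick=4 wood=4
After 8 (craft sword): sword=1 wood=4
After 9 (gather 1 bone): bone=1 sword=1 wood=4

Answer: bone=1 sword=1 wood=4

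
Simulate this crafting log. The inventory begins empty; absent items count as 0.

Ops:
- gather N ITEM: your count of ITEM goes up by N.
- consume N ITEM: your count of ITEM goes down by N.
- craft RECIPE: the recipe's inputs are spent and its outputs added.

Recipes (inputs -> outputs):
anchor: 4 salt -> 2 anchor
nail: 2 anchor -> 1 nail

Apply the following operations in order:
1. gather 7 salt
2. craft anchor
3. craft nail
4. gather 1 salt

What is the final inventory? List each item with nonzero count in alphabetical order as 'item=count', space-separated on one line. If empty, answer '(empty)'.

Answer: nail=1 salt=4

Derivation:
After 1 (gather 7 salt): salt=7
After 2 (craft anchor): anchor=2 salt=3
After 3 (craft nail): nail=1 salt=3
After 4 (gather 1 salt): nail=1 salt=4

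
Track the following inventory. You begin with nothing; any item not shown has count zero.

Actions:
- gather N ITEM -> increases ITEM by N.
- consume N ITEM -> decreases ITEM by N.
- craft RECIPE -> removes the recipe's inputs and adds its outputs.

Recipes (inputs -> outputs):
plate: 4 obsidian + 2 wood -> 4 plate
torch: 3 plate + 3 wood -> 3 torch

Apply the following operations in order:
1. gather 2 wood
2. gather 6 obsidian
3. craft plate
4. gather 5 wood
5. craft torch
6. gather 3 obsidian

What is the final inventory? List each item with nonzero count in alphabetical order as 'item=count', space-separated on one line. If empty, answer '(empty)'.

After 1 (gather 2 wood): wood=2
After 2 (gather 6 obsidian): obsidian=6 wood=2
After 3 (craft plate): obsidian=2 plate=4
After 4 (gather 5 wood): obsidian=2 plate=4 wood=5
After 5 (craft torch): obsidian=2 plate=1 torch=3 wood=2
After 6 (gather 3 obsidian): obsidian=5 plate=1 torch=3 wood=2

Answer: obsidian=5 plate=1 torch=3 wood=2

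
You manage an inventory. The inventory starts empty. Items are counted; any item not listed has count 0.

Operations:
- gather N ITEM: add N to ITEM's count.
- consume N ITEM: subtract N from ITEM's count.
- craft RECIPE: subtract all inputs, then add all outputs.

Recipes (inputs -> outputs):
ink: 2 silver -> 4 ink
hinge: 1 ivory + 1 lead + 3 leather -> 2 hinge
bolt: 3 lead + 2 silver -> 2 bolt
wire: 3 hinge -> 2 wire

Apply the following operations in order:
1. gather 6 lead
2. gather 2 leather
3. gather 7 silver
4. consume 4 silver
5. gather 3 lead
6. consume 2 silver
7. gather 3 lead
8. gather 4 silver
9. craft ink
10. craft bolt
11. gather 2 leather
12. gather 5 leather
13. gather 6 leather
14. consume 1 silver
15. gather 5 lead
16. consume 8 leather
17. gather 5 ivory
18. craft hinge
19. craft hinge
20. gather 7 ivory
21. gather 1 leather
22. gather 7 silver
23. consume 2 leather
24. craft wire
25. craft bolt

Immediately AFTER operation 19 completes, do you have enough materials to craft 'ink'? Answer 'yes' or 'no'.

After 1 (gather 6 lead): lead=6
After 2 (gather 2 leather): lead=6 leather=2
After 3 (gather 7 silver): lead=6 leather=2 silver=7
After 4 (consume 4 silver): lead=6 leather=2 silver=3
After 5 (gather 3 lead): lead=9 leather=2 silver=3
After 6 (consume 2 silver): lead=9 leather=2 silver=1
After 7 (gather 3 lead): lead=12 leather=2 silver=1
After 8 (gather 4 silver): lead=12 leather=2 silver=5
After 9 (craft ink): ink=4 lead=12 leather=2 silver=3
After 10 (craft bolt): bolt=2 ink=4 lead=9 leather=2 silver=1
After 11 (gather 2 leather): bolt=2 ink=4 lead=9 leather=4 silver=1
After 12 (gather 5 leather): bolt=2 ink=4 lead=9 leather=9 silver=1
After 13 (gather 6 leather): bolt=2 ink=4 lead=9 leather=15 silver=1
After 14 (consume 1 silver): bolt=2 ink=4 lead=9 leather=15
After 15 (gather 5 lead): bolt=2 ink=4 lead=14 leather=15
After 16 (consume 8 leather): bolt=2 ink=4 lead=14 leather=7
After 17 (gather 5 ivory): bolt=2 ink=4 ivory=5 lead=14 leather=7
After 18 (craft hinge): bolt=2 hinge=2 ink=4 ivory=4 lead=13 leather=4
After 19 (craft hinge): bolt=2 hinge=4 ink=4 ivory=3 lead=12 leather=1

Answer: no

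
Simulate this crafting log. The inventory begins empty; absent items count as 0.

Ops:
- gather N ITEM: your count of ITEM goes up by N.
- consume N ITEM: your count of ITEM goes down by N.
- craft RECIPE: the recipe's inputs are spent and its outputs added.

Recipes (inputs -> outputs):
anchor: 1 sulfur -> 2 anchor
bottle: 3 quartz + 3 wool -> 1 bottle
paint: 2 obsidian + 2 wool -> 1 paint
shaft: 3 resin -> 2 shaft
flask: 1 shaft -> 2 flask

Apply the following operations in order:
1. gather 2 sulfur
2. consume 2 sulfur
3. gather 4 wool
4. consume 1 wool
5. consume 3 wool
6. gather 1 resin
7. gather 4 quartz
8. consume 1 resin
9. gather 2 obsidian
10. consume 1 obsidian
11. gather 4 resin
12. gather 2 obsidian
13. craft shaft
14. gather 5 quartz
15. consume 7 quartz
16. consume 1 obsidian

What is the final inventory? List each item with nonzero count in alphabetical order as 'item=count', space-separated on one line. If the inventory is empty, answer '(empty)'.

Answer: obsidian=2 quartz=2 resin=1 shaft=2

Derivation:
After 1 (gather 2 sulfur): sulfur=2
After 2 (consume 2 sulfur): (empty)
After 3 (gather 4 wool): wool=4
After 4 (consume 1 wool): wool=3
After 5 (consume 3 wool): (empty)
After 6 (gather 1 resin): resin=1
After 7 (gather 4 quartz): quartz=4 resin=1
After 8 (consume 1 resin): quartz=4
After 9 (gather 2 obsidian): obsidian=2 quartz=4
After 10 (consume 1 obsidian): obsidian=1 quartz=4
After 11 (gather 4 resin): obsidian=1 quartz=4 resin=4
After 12 (gather 2 obsidian): obsidian=3 quartz=4 resin=4
After 13 (craft shaft): obsidian=3 quartz=4 resin=1 shaft=2
After 14 (gather 5 quartz): obsidian=3 quartz=9 resin=1 shaft=2
After 15 (consume 7 quartz): obsidian=3 quartz=2 resin=1 shaft=2
After 16 (consume 1 obsidian): obsidian=2 quartz=2 resin=1 shaft=2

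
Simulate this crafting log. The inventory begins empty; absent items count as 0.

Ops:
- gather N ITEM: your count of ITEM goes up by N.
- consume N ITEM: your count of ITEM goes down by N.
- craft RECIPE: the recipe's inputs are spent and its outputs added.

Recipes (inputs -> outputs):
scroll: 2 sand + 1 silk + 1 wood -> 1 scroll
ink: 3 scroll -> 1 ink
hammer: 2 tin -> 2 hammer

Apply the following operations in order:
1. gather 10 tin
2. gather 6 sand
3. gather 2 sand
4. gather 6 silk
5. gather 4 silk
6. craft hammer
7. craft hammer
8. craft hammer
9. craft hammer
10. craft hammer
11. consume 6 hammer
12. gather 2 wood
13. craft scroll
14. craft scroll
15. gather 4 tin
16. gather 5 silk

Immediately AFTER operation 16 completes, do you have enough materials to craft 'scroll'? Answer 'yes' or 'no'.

After 1 (gather 10 tin): tin=10
After 2 (gather 6 sand): sand=6 tin=10
After 3 (gather 2 sand): sand=8 tin=10
After 4 (gather 6 silk): sand=8 silk=6 tin=10
After 5 (gather 4 silk): sand=8 silk=10 tin=10
After 6 (craft hammer): hammer=2 sand=8 silk=10 tin=8
After 7 (craft hammer): hammer=4 sand=8 silk=10 tin=6
After 8 (craft hammer): hammer=6 sand=8 silk=10 tin=4
After 9 (craft hammer): hammer=8 sand=8 silk=10 tin=2
After 10 (craft hammer): hammer=10 sand=8 silk=10
After 11 (consume 6 hammer): hammer=4 sand=8 silk=10
After 12 (gather 2 wood): hammer=4 sand=8 silk=10 wood=2
After 13 (craft scroll): hammer=4 sand=6 scroll=1 silk=9 wood=1
After 14 (craft scroll): hammer=4 sand=4 scroll=2 silk=8
After 15 (gather 4 tin): hammer=4 sand=4 scroll=2 silk=8 tin=4
After 16 (gather 5 silk): hammer=4 sand=4 scroll=2 silk=13 tin=4

Answer: no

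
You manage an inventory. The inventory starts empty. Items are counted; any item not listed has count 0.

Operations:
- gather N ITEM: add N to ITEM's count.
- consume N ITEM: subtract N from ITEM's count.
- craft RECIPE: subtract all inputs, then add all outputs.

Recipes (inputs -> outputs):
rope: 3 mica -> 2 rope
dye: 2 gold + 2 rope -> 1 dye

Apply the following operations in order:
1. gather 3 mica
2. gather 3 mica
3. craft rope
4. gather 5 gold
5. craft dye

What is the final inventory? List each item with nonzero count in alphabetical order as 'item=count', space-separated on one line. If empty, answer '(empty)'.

Answer: dye=1 gold=3 mica=3

Derivation:
After 1 (gather 3 mica): mica=3
After 2 (gather 3 mica): mica=6
After 3 (craft rope): mica=3 rope=2
After 4 (gather 5 gold): gold=5 mica=3 rope=2
After 5 (craft dye): dye=1 gold=3 mica=3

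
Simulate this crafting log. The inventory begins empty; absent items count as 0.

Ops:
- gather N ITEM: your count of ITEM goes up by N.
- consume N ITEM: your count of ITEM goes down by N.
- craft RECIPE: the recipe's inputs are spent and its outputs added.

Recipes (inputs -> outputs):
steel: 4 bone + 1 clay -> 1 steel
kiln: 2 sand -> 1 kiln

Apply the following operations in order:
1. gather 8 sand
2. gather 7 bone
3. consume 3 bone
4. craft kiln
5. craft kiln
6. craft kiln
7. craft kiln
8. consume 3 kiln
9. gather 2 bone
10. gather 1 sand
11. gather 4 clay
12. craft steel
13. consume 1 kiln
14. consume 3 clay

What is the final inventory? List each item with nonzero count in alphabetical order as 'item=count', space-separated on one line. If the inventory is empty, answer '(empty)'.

After 1 (gather 8 sand): sand=8
After 2 (gather 7 bone): bone=7 sand=8
After 3 (consume 3 bone): bone=4 sand=8
After 4 (craft kiln): bone=4 kiln=1 sand=6
After 5 (craft kiln): bone=4 kiln=2 sand=4
After 6 (craft kiln): bone=4 kiln=3 sand=2
After 7 (craft kiln): bone=4 kiln=4
After 8 (consume 3 kiln): bone=4 kiln=1
After 9 (gather 2 bone): bone=6 kiln=1
After 10 (gather 1 sand): bone=6 kiln=1 sand=1
After 11 (gather 4 clay): bone=6 clay=4 kiln=1 sand=1
After 12 (craft steel): bone=2 clay=3 kiln=1 sand=1 steel=1
After 13 (consume 1 kiln): bone=2 clay=3 sand=1 steel=1
After 14 (consume 3 clay): bone=2 sand=1 steel=1

Answer: bone=2 sand=1 steel=1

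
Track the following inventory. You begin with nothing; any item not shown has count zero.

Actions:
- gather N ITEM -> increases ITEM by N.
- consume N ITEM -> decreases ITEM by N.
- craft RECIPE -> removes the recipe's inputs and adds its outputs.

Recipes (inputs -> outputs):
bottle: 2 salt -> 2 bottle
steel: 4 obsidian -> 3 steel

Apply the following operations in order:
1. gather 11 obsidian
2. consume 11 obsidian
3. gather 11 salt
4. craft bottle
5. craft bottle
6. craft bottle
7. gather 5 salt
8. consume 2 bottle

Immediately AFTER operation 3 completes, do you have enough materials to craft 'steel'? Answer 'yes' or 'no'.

Answer: no

Derivation:
After 1 (gather 11 obsidian): obsidian=11
After 2 (consume 11 obsidian): (empty)
After 3 (gather 11 salt): salt=11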